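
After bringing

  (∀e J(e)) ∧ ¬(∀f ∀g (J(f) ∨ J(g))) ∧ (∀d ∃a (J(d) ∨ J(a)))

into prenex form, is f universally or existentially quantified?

Push ¬ through the quantifiers and connectives to reach negation normal form:
  (∀e J(e)) ∧ (∃f ∃g (¬J(f) ∧ ¬J(g))) ∧ (∀d ∃a (J(d) ∨ J(a)))
All bound variables are already distinct, so no renaming is needed.
Pull the quantifiers to the front (each side's bound variable is not free in the other side):
  ∀e ∃f ∃g ∀d ∃a (J(e) ∧ ¬J(f) ∧ ¬J(g) ∧ (J(d) ∨ J(a)))
The quantifier ∀f sits under an odd number of negations, so it flips to ∃f.

existential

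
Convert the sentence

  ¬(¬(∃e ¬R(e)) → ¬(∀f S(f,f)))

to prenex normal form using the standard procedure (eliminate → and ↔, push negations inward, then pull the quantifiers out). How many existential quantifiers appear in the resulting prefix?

Rewrite implications/biconditionals: A → B as ¬A ∨ B.
  ¬(¬¬(∃e ¬R(e)) ∨ ¬(∀f S(f,f)))
Move each ¬ inward, flipping quantifiers it crosses:
  (∀e R(e)) ∧ (∀f S(f,f))
Finally move all quantifiers to the prefix:
  ∀e ∀f (R(e) ∧ S(f,f))
The prefix is ∀e ∀f: 2 universal, 0 existential.

0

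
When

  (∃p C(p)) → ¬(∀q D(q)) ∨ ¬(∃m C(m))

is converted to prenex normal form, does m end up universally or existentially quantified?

Eliminate → and ↔ using ¬ and ∨.
  ¬(∃p C(p)) ∨ ¬(∀q D(q)) ∨ ¬(∃m C(m))
Push ¬ through the quantifiers and connectives to reach negation normal form:
  (∀p ¬C(p)) ∨ (∃q ¬D(q)) ∨ (∀m ¬C(m))
Extract every quantifier outward, since the variables are now distinct and don't occur free across branches:
  ∀p ∃q ∀m (¬C(p) ∨ ¬D(q) ∨ ¬C(m))
The quantifier ∃m sits under an odd number of negations (counting the antecedent side of each →), so it flips to ∀m.

universal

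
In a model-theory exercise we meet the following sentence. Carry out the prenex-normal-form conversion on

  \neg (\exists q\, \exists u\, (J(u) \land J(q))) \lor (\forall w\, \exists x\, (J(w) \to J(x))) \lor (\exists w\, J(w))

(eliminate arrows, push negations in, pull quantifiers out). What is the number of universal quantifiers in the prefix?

Eliminate → and ↔ using ¬ and ∨.
  \neg (\exists q\, \exists u\, (J(u) \land J(q))) \lor (\forall w\, \exists x\, (\neg J(w) \lor J(x))) \lor (\exists w\, J(w))
Push ¬ through the quantifiers and connectives to reach negation normal form:
  (\forall q\, \forall u\, (\neg J(u) \lor \neg J(q))) \lor (\forall w\, \exists x\, (\neg J(w) \lor J(x))) \lor (\exists w\, J(w))
Rename bound variables to avoid capture: w↦z1.
  (\forall q\, \forall u\, (\neg J(u) \lor \neg J(q))) \lor (\forall w\, \exists x\, (\neg J(w) \lor J(x))) \lor (\exists z1\, J(z1))
Finally move all quantifiers to the prefix:
  \forall q\, \forall u\, \forall w\, \exists x\, \exists z1\, (\neg J(u) \lor \neg J(q) \lor \neg J(w) \lor J(x) \lor J(z1))
The prefix is \forall q \forall u \forall w \exists x \exists z1: 3 universal, 2 existential.

3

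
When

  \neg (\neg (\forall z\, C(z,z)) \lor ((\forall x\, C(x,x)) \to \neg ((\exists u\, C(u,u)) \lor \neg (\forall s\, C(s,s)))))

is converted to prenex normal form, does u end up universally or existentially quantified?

existential

Rewrite implications/biconditionals: A → B as ¬A ∨ B.
  \neg (\neg (\forall z\, C(z,z)) \lor \neg (\forall x\, C(x,x)) \lor \neg ((\exists u\, C(u,u)) \lor \neg (\forall s\, C(s,s))))
Push ¬ through the quantifiers and connectives to reach negation normal form:
  (\forall z\, C(z,z)) \land (\forall x\, C(x,x)) \land ((\exists u\, C(u,u)) \lor (\exists s\, \neg C(s,s)))
Pull the quantifiers to the front (each side's bound variable is not free in the other side):
  \forall z\, \forall x\, \exists u\, \exists s\, (C(z,z) \land C(x,x) \land (C(u,u) \lor \neg C(s,s)))
The quantifier \exists u sits under an even number of negations (counting the antecedent side of each →), so it remains existential.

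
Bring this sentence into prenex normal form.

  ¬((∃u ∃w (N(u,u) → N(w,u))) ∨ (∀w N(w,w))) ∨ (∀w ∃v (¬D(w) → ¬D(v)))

∀u ∀w ∃q ∀r ∃v (N(u,u) ∧ ¬N(w,u) ∧ ¬N(q,q) ∨ D(r) ∨ ¬D(v))

Rewrite implications/biconditionals: A → B as ¬A ∨ B.
  ¬((∃u ∃w (¬N(u,u) ∨ N(w,u))) ∨ (∀w N(w,w))) ∨ (∀w ∃v (¬¬D(w) ∨ ¬D(v)))
Push ¬ through the quantifiers and connectives to reach negation normal form:
  (∀u ∀w (N(u,u) ∧ ¬N(w,u))) ∧ (∃w ¬N(w,w)) ∨ (∀w ∃v (D(w) ∨ ¬D(v)))
Standardize variables apart so no two quantifiers bind the same name: w↦q, w↦r.
  (∀u ∀w (N(u,u) ∧ ¬N(w,u))) ∧ (∃q ¬N(q,q)) ∨ (∀r ∃v (D(r) ∨ ¬D(v)))
Pull the quantifiers to the front (each side's bound variable is not free in the other side):
  ∀u ∀w ∃q ∀r ∃v (N(u,u) ∧ ¬N(w,u) ∧ ¬N(q,q) ∨ D(r) ∨ ¬D(v))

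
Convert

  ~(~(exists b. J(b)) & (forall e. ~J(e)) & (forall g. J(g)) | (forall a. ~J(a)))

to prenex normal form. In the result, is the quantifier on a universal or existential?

Drive negations inward (¬∀x A ≡ ∃x ¬A, ¬∃x A ≡ ∀x ¬A, De Morgan for ∧/∨):
  ((exists b. J(b)) | (exists e. J(e)) | (exists g. ~J(g))) & (exists a. J(a))
All bound variables are already distinct, so no renaming is needed.
Pull the quantifiers to the front (each side's bound variable is not free in the other side):
  exists b. exists e. exists g. exists a. ((J(b) | J(e) | ~J(g)) & J(a))
The quantifier forall a sits under an odd number of negations, so it flips to exists a.

existential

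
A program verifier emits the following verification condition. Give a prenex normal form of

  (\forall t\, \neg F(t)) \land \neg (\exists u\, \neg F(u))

\forall t\, \forall u\, (\neg F(t) \land F(u))

Move each ¬ inward, flipping quantifiers it crosses:
  (\forall t\, \neg F(t)) \land (\forall u\, F(u))
All bound variables are already distinct, so no renaming is needed.
Pull the quantifiers to the front (each side's bound variable is not free in the other side):
  \forall t\, \forall u\, (\neg F(t) \land F(u))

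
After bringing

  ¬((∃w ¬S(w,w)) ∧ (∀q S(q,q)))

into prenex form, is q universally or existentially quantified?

Push ¬ through the quantifiers and connectives to reach negation normal form:
  (∀w S(w,w)) ∨ (∃q ¬S(q,q))
All bound variables are already distinct, so no renaming is needed.
Finally move all quantifiers to the prefix:
  ∀w ∃q (S(w,w) ∨ ¬S(q,q))
The quantifier ∀q sits under an odd number of negations, so it flips to ∃q.

existential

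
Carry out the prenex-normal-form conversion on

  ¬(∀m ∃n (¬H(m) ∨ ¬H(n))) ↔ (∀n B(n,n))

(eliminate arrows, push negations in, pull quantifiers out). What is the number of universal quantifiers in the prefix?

3

Eliminate → and ↔ using ¬ and ∨; A ↔ B as (¬A ∨ B) ∧ (¬B ∨ A).
  (¬¬(∀m ∃n (¬H(m) ∨ ¬H(n))) ∨ (∀n B(n,n))) ∧ (¬(∀n B(n,n)) ∨ ¬(∀m ∃n (¬H(m) ∨ ¬H(n))))
Push ¬ through the quantifiers and connectives to reach negation normal form:
  ((∀m ∃n (¬H(m) ∨ ¬H(n))) ∨ (∀n B(n,n))) ∧ ((∃n ¬B(n,n)) ∨ (∃m ∀n (H(m) ∧ H(n))))
Rename bound variables to avoid capture: n↦x1, n↦s, m↦z, n↦a.
  ((∀m ∃n (¬H(m) ∨ ¬H(n))) ∨ (∀x1 B(x1,x1))) ∧ ((∃s ¬B(s,s)) ∨ (∃z ∀a (H(z) ∧ H(a))))
Extract every quantifier outward, since the variables are now distinct and don't occur free across branches:
  ∀m ∃n ∀x1 ∃s ∃z ∀a ((¬H(m) ∨ ¬H(n) ∨ B(x1,x1)) ∧ (¬B(s,s) ∨ H(z) ∧ H(a)))
The prefix is ∀m ∃n ∀x1 ∃s ∃z ∀a: 3 universal, 3 existential.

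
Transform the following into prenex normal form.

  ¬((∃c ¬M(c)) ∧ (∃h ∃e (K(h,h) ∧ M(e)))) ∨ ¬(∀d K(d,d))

∀c ∀h ∀e ∃d (M(c) ∨ ¬K(h,h) ∨ ¬M(e) ∨ ¬K(d,d))

Push ¬ through the quantifiers and connectives to reach negation normal form:
  (∀c M(c)) ∨ (∀h ∀e (¬K(h,h) ∨ ¬M(e))) ∨ (∃d ¬K(d,d))
Finally move all quantifiers to the prefix:
  ∀c ∀h ∀e ∃d (M(c) ∨ ¬K(h,h) ∨ ¬M(e) ∨ ¬K(d,d))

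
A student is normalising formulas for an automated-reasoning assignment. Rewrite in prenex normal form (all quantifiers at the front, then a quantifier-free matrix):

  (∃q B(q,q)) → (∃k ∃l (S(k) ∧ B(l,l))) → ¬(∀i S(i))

Rewrite implications/biconditionals: A → B as ¬A ∨ B.
  ¬(∃q B(q,q)) ∨ ¬(∃k ∃l (S(k) ∧ B(l,l))) ∨ ¬(∀i S(i))
Drive negations inward (¬∀x A ≡ ∃x ¬A, ¬∃x A ≡ ∀x ¬A, De Morgan for ∧/∨):
  (∀q ¬B(q,q)) ∨ (∀k ∀l (¬S(k) ∨ ¬B(l,l))) ∨ (∃i ¬S(i))
All bound variables are already distinct, so no renaming is needed.
Finally move all quantifiers to the prefix:
  ∀q ∀k ∀l ∃i (¬B(q,q) ∨ ¬S(k) ∨ ¬B(l,l) ∨ ¬S(i))

∀q ∀k ∀l ∃i (¬B(q,q) ∨ ¬S(k) ∨ ¬B(l,l) ∨ ¬S(i))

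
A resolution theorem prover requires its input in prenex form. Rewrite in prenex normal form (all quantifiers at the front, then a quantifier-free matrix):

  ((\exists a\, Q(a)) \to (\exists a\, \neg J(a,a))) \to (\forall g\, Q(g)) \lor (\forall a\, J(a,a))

\exists a\, \forall w1\, \forall g\, \forall y\, (Q(a) \land J(w1,w1) \lor Q(g) \lor J(y,y))

Eliminate → and ↔ using ¬ and ∨.
  \neg (\neg (\exists a\, Q(a)) \lor (\exists a\, \neg J(a,a))) \lor (\forall g\, Q(g)) \lor (\forall a\, J(a,a))
Move each ¬ inward, flipping quantifiers it crosses:
  (\exists a\, Q(a)) \land (\forall a\, J(a,a)) \lor (\forall g\, Q(g)) \lor (\forall a\, J(a,a))
Rename bound variables to avoid capture: a↦w1, a↦y.
  (\exists a\, Q(a)) \land (\forall w1\, J(w1,w1)) \lor (\forall g\, Q(g)) \lor (\forall y\, J(y,y))
Pull the quantifiers to the front (each side's bound variable is not free in the other side):
  \exists a\, \forall w1\, \forall g\, \forall y\, (Q(a) \land J(w1,w1) \lor Q(g) \lor J(y,y))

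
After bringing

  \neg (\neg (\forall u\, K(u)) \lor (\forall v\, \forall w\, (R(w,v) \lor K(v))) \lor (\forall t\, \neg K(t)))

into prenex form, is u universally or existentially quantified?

Move each ¬ inward, flipping quantifiers it crosses:
  (\forall u\, K(u)) \land (\exists v\, \exists w\, (\neg R(w,v) \land \neg K(v))) \land (\exists t\, K(t))
Extract every quantifier outward, since the variables are now distinct and don't occur free across branches:
  \forall u\, \exists v\, \exists w\, \exists t\, (K(u) \land \neg R(w,v) \land \neg K(v) \land K(t))
The quantifier \forall u sits under an even number of negations, so it remains universal.

universal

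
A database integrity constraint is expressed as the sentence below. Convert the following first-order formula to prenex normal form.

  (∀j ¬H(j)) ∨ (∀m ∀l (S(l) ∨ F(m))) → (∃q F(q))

∃j ∃m ∃l ∃q (H(j) ∧ ¬S(l) ∧ ¬F(m) ∨ F(q))

Eliminate → and ↔ using ¬ and ∨.
  ¬((∀j ¬H(j)) ∨ (∀m ∀l (S(l) ∨ F(m)))) ∨ (∃q F(q))
Drive negations inward (¬∀x A ≡ ∃x ¬A, ¬∃x A ≡ ∀x ¬A, De Morgan for ∧/∨):
  (∃j H(j)) ∧ (∃m ∃l (¬S(l) ∧ ¬F(m))) ∨ (∃q F(q))
All bound variables are already distinct, so no renaming is needed.
Pull the quantifiers to the front (each side's bound variable is not free in the other side):
  ∃j ∃m ∃l ∃q (H(j) ∧ ¬S(l) ∧ ¬F(m) ∨ F(q))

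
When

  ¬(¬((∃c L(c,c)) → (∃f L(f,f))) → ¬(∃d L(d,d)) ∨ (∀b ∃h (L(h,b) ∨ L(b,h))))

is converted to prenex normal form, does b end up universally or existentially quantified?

existential

Rewrite implications/biconditionals: A → B as ¬A ∨ B.
  ¬(¬¬(¬(∃c L(c,c)) ∨ (∃f L(f,f))) ∨ ¬(∃d L(d,d)) ∨ (∀b ∃h (L(h,b) ∨ L(b,h))))
Move each ¬ inward, flipping quantifiers it crosses:
  (∃c L(c,c)) ∧ (∀f ¬L(f,f)) ∧ (∃d L(d,d)) ∧ (∃b ∀h (¬L(h,b) ∧ ¬L(b,h)))
All bound variables are already distinct, so no renaming is needed.
Finally move all quantifiers to the prefix:
  ∃c ∀f ∃d ∃b ∀h (L(c,c) ∧ ¬L(f,f) ∧ L(d,d) ∧ ¬L(h,b) ∧ ¬L(b,h))
The quantifier ∀b sits under an odd number of negations (counting the antecedent side of each →), so it flips to ∃b.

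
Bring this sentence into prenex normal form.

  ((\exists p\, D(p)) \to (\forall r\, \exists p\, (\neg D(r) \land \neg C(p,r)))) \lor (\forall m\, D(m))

\forall p\, \forall r\, \exists a\, \forall m\, (\neg D(p) \lor \neg D(r) \land \neg C(a,r) \lor D(m))

Eliminate → and ↔ using ¬ and ∨.
  \neg (\exists p\, D(p)) \lor (\forall r\, \exists p\, (\neg D(r) \land \neg C(p,r))) \lor (\forall m\, D(m))
Move each ¬ inward, flipping quantifiers it crosses:
  (\forall p\, \neg D(p)) \lor (\forall r\, \exists p\, (\neg D(r) \land \neg C(p,r))) \lor (\forall m\, D(m))
Give each quantifier a distinct variable: p↦a.
  (\forall p\, \neg D(p)) \lor (\forall r\, \exists a\, (\neg D(r) \land \neg C(a,r))) \lor (\forall m\, D(m))
Pull the quantifiers to the front (each side's bound variable is not free in the other side):
  \forall p\, \forall r\, \exists a\, \forall m\, (\neg D(p) \lor \neg D(r) \land \neg C(a,r) \lor D(m))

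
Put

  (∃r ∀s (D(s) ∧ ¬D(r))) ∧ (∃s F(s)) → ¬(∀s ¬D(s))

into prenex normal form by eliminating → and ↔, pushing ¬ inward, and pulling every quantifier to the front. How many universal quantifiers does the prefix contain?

Rewrite implications/biconditionals: A → B as ¬A ∨ B.
  ¬((∃r ∀s (D(s) ∧ ¬D(r))) ∧ (∃s F(s))) ∨ ¬(∀s ¬D(s))
Push ¬ through the quantifiers and connectives to reach negation normal form:
  (∀r ∃s (¬D(s) ∨ D(r))) ∨ (∀s ¬F(s)) ∨ (∃s D(s))
Rename bound variables to avoid capture: s↦t, s↦z1.
  (∀r ∃s (¬D(s) ∨ D(r))) ∨ (∀t ¬F(t)) ∨ (∃z1 D(z1))
Pull the quantifiers to the front (each side's bound variable is not free in the other side):
  ∀r ∃s ∀t ∃z1 (¬D(s) ∨ D(r) ∨ ¬F(t) ∨ D(z1))
The prefix is ∀r ∃s ∀t ∃z1: 2 universal, 2 existential.

2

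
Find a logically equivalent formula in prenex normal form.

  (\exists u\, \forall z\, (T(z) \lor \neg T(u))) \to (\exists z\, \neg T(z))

Rewrite implications/biconditionals: A → B as ¬A ∨ B.
  \neg (\exists u\, \forall z\, (T(z) \lor \neg T(u))) \lor (\exists z\, \neg T(z))
Push ¬ through the quantifiers and connectives to reach negation normal form:
  (\forall u\, \exists z\, (\neg T(z) \land T(u))) \lor (\exists z\, \neg T(z))
Rename bound variables to avoid capture: z↦x.
  (\forall u\, \exists z\, (\neg T(z) \land T(u))) \lor (\exists x\, \neg T(x))
Finally move all quantifiers to the prefix:
  \forall u\, \exists z\, \exists x\, (\neg T(z) \land T(u) \lor \neg T(x))

\forall u\, \exists z\, \exists x\, (\neg T(z) \land T(u) \lor \neg T(x))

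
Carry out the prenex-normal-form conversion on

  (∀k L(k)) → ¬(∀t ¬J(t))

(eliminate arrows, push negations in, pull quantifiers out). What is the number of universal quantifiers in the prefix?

First replace A → B with ¬A ∨ B.
  ¬(∀k L(k)) ∨ ¬(∀t ¬J(t))
Move each ¬ inward, flipping quantifiers it crosses:
  (∃k ¬L(k)) ∨ (∃t J(t))
Pull the quantifiers to the front (each side's bound variable is not free in the other side):
  ∃k ∃t (¬L(k) ∨ J(t))
The prefix is ∃k ∃t: 0 universal, 2 existential.

0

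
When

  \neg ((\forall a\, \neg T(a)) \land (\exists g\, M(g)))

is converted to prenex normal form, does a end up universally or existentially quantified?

Move each ¬ inward, flipping quantifiers it crosses:
  (\exists a\, T(a)) \lor (\forall g\, \neg M(g))
All bound variables are already distinct, so no renaming is needed.
Extract every quantifier outward, since the variables are now distinct and don't occur free across branches:
  \exists a\, \forall g\, (T(a) \lor \neg M(g))
The quantifier \forall a sits under an odd number of negations, so it flips to \exists a.

existential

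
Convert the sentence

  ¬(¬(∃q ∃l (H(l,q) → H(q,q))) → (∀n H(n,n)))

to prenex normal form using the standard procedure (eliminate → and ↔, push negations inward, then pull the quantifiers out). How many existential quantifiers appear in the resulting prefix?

1

Rewrite implications/biconditionals: A → B as ¬A ∨ B.
  ¬(¬¬(∃q ∃l (¬H(l,q) ∨ H(q,q))) ∨ (∀n H(n,n)))
Drive negations inward (¬∀x A ≡ ∃x ¬A, ¬∃x A ≡ ∀x ¬A, De Morgan for ∧/∨):
  (∀q ∀l (H(l,q) ∧ ¬H(q,q))) ∧ (∃n ¬H(n,n))
Extract every quantifier outward, since the variables are now distinct and don't occur free across branches:
  ∀q ∀l ∃n (H(l,q) ∧ ¬H(q,q) ∧ ¬H(n,n))
The prefix is ∀q ∀l ∃n: 2 universal, 1 existential.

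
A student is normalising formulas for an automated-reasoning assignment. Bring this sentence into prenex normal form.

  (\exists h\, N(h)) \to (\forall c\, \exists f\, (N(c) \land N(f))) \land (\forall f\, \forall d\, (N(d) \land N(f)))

Eliminate → and ↔ using ¬ and ∨.
  \neg (\exists h\, N(h)) \lor (\forall c\, \exists f\, (N(c) \land N(f))) \land (\forall f\, \forall d\, (N(d) \land N(f)))
Drive negations inward (¬∀x A ≡ ∃x ¬A, ¬∃x A ≡ ∀x ¬A, De Morgan for ∧/∨):
  (\forall h\, \neg N(h)) \lor (\forall c\, \exists f\, (N(c) \land N(f))) \land (\forall f\, \forall d\, (N(d) \land N(f)))
Give each quantifier a distinct variable: f↦x1.
  (\forall h\, \neg N(h)) \lor (\forall c\, \exists f\, (N(c) \land N(f))) \land (\forall x1\, \forall d\, (N(d) \land N(x1)))
Pull the quantifiers to the front (each side's bound variable is not free in the other side):
  \forall h\, \forall c\, \exists f\, \forall x1\, \forall d\, (\neg N(h) \lor N(c) \land N(f) \land N(d) \land N(x1))

\forall h\, \forall c\, \exists f\, \forall x1\, \forall d\, (\neg N(h) \lor N(c) \land N(f) \land N(d) \land N(x1))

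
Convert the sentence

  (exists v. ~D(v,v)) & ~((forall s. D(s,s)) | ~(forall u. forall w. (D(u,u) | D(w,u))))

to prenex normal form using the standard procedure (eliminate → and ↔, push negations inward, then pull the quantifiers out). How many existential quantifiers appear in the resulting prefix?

2

Move each ¬ inward, flipping quantifiers it crosses:
  (exists v. ~D(v,v)) & (exists s. ~D(s,s)) & (forall u. forall w. (D(u,u) | D(w,u)))
Extract every quantifier outward, since the variables are now distinct and don't occur free across branches:
  exists v. exists s. forall u. forall w. (~D(v,v) & ~D(s,s) & (D(u,u) | D(w,u)))
The prefix is exists v exists s forall u forall w: 2 universal, 2 existential.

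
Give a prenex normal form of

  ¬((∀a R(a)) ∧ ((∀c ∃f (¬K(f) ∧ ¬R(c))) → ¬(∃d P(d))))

First replace A → B with ¬A ∨ B.
  ¬((∀a R(a)) ∧ (¬(∀c ∃f (¬K(f) ∧ ¬R(c))) ∨ ¬(∃d P(d))))
Move each ¬ inward, flipping quantifiers it crosses:
  (∃a ¬R(a)) ∨ (∀c ∃f (¬K(f) ∧ ¬R(c))) ∧ (∃d P(d))
All bound variables are already distinct, so no renaming is needed.
Extract every quantifier outward, since the variables are now distinct and don't occur free across branches:
  ∃a ∀c ∃f ∃d (¬R(a) ∨ ¬K(f) ∧ ¬R(c) ∧ P(d))

∃a ∀c ∃f ∃d (¬R(a) ∨ ¬K(f) ∧ ¬R(c) ∧ P(d))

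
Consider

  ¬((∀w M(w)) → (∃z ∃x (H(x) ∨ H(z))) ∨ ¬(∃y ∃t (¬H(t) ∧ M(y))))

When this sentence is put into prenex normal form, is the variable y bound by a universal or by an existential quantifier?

First replace A → B with ¬A ∨ B.
  ¬(¬(∀w M(w)) ∨ (∃z ∃x (H(x) ∨ H(z))) ∨ ¬(∃y ∃t (¬H(t) ∧ M(y))))
Push ¬ through the quantifiers and connectives to reach negation normal form:
  (∀w M(w)) ∧ (∀z ∀x (¬H(x) ∧ ¬H(z))) ∧ (∃y ∃t (¬H(t) ∧ M(y)))
Pull the quantifiers to the front (each side's bound variable is not free in the other side):
  ∀w ∀z ∀x ∃y ∃t (M(w) ∧ ¬H(x) ∧ ¬H(z) ∧ ¬H(t) ∧ M(y))
The quantifier ∃y sits under an even number of negations (counting the antecedent side of each →), so it remains existential.

existential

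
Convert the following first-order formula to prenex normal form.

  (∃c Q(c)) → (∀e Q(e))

Eliminate → and ↔ using ¬ and ∨.
  ¬(∃c Q(c)) ∨ (∀e Q(e))
Drive negations inward (¬∀x A ≡ ∃x ¬A, ¬∃x A ≡ ∀x ¬A, De Morgan for ∧/∨):
  (∀c ¬Q(c)) ∨ (∀e Q(e))
All bound variables are already distinct, so no renaming is needed.
Pull the quantifiers to the front (each side's bound variable is not free in the other side):
  ∀c ∀e (¬Q(c) ∨ Q(e))

∀c ∀e (¬Q(c) ∨ Q(e))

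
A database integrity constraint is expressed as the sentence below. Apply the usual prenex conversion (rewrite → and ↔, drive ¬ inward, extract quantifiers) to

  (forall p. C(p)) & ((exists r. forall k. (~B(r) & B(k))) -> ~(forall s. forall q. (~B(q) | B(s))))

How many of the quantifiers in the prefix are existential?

Rewrite implications/biconditionals: A → B as ¬A ∨ B.
  (forall p. C(p)) & (~(exists r. forall k. (~B(r) & B(k))) | ~(forall s. forall q. (~B(q) | B(s))))
Move each ¬ inward, flipping quantifiers it crosses:
  (forall p. C(p)) & ((forall r. exists k. (B(r) | ~B(k))) | (exists s. exists q. (B(q) & ~B(s))))
All bound variables are already distinct, so no renaming is needed.
Extract every quantifier outward, since the variables are now distinct and don't occur free across branches:
  forall p. forall r. exists k. exists s. exists q. (C(p) & (B(r) | ~B(k) | B(q) & ~B(s)))
The prefix is forall p forall r exists k exists s exists q: 2 universal, 3 existential.

3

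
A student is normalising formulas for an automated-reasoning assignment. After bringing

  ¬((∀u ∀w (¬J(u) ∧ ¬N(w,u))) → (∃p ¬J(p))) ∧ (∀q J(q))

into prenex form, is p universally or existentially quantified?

universal

Rewrite implications/biconditionals: A → B as ¬A ∨ B.
  ¬(¬(∀u ∀w (¬J(u) ∧ ¬N(w,u))) ∨ (∃p ¬J(p))) ∧ (∀q J(q))
Drive negations inward (¬∀x A ≡ ∃x ¬A, ¬∃x A ≡ ∀x ¬A, De Morgan for ∧/∨):
  (∀u ∀w (¬J(u) ∧ ¬N(w,u))) ∧ (∀p J(p)) ∧ (∀q J(q))
All bound variables are already distinct, so no renaming is needed.
Pull the quantifiers to the front (each side's bound variable is not free in the other side):
  ∀u ∀w ∀p ∀q (¬J(u) ∧ ¬N(w,u) ∧ J(p) ∧ J(q))
The quantifier ∃p sits under an odd number of negations (counting the antecedent side of each →), so it flips to ∀p.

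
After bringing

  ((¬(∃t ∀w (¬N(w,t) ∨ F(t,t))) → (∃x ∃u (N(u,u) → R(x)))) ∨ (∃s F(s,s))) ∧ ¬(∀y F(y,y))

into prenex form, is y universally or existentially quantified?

Eliminate → and ↔ using ¬ and ∨.
  (¬¬(∃t ∀w (¬N(w,t) ∨ F(t,t))) ∨ (∃x ∃u (¬N(u,u) ∨ R(x))) ∨ (∃s F(s,s))) ∧ ¬(∀y F(y,y))
Push ¬ through the quantifiers and connectives to reach negation normal form:
  ((∃t ∀w (¬N(w,t) ∨ F(t,t))) ∨ (∃x ∃u (¬N(u,u) ∨ R(x))) ∨ (∃s F(s,s))) ∧ (∃y ¬F(y,y))
All bound variables are already distinct, so no renaming is needed.
Pull the quantifiers to the front (each side's bound variable is not free in the other side):
  ∃t ∀w ∃x ∃u ∃s ∃y ((¬N(w,t) ∨ F(t,t) ∨ ¬N(u,u) ∨ R(x) ∨ F(s,s)) ∧ ¬F(y,y))
The quantifier ∀y sits under an odd number of negations (counting the antecedent side of each →), so it flips to ∃y.

existential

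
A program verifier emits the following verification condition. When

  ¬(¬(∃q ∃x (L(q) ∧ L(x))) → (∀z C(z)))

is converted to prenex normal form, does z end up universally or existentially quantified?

Eliminate → and ↔ using ¬ and ∨.
  ¬(¬¬(∃q ∃x (L(q) ∧ L(x))) ∨ (∀z C(z)))
Drive negations inward (¬∀x A ≡ ∃x ¬A, ¬∃x A ≡ ∀x ¬A, De Morgan for ∧/∨):
  (∀q ∀x (¬L(q) ∨ ¬L(x))) ∧ (∃z ¬C(z))
Pull the quantifiers to the front (each side's bound variable is not free in the other side):
  ∀q ∀x ∃z ((¬L(q) ∨ ¬L(x)) ∧ ¬C(z))
The quantifier ∀z sits under an odd number of negations (counting the antecedent side of each →), so it flips to ∃z.

existential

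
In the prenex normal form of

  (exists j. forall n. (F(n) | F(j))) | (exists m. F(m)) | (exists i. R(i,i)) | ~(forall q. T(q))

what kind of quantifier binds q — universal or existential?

Drive negations inward (¬∀x A ≡ ∃x ¬A, ¬∃x A ≡ ∀x ¬A, De Morgan for ∧/∨):
  (exists j. forall n. (F(n) | F(j))) | (exists m. F(m)) | (exists i. R(i,i)) | (exists q. ~T(q))
All bound variables are already distinct, so no renaming is needed.
Pull the quantifiers to the front (each side's bound variable is not free in the other side):
  exists j. forall n. exists m. exists i. exists q. (F(n) | F(j) | F(m) | R(i,i) | ~T(q))
The quantifier forall q sits under an odd number of negations, so it flips to exists q.

existential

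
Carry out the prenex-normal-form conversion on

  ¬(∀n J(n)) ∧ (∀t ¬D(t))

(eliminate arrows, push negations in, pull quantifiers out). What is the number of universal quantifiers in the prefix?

Drive negations inward (¬∀x A ≡ ∃x ¬A, ¬∃x A ≡ ∀x ¬A, De Morgan for ∧/∨):
  (∃n ¬J(n)) ∧ (∀t ¬D(t))
Finally move all quantifiers to the prefix:
  ∃n ∀t (¬J(n) ∧ ¬D(t))
The prefix is ∃n ∀t: 1 universal, 1 existential.

1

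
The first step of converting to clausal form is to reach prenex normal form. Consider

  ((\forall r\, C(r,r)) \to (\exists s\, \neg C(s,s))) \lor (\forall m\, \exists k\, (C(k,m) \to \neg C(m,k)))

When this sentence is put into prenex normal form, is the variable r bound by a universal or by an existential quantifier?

First replace A → B with ¬A ∨ B.
  \neg (\forall r\, C(r,r)) \lor (\exists s\, \neg C(s,s)) \lor (\forall m\, \exists k\, (\neg C(k,m) \lor \neg C(m,k)))
Move each ¬ inward, flipping quantifiers it crosses:
  (\exists r\, \neg C(r,r)) \lor (\exists s\, \neg C(s,s)) \lor (\forall m\, \exists k\, (\neg C(k,m) \lor \neg C(m,k)))
All bound variables are already distinct, so no renaming is needed.
Finally move all quantifiers to the prefix:
  \exists r\, \exists s\, \forall m\, \exists k\, (\neg C(r,r) \lor \neg C(s,s) \lor \neg C(k,m) \lor \neg C(m,k))
The quantifier \forall r sits under an odd number of negations (counting the antecedent side of each →), so it flips to \exists r.

existential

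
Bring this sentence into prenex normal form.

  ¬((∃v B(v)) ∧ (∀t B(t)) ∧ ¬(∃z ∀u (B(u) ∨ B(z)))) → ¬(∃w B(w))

∃v ∀t ∀z ∃u ∀w (B(v) ∧ B(t) ∧ ¬B(u) ∧ ¬B(z) ∨ ¬B(w))

Rewrite implications/biconditionals: A → B as ¬A ∨ B.
  ¬¬((∃v B(v)) ∧ (∀t B(t)) ∧ ¬(∃z ∀u (B(u) ∨ B(z)))) ∨ ¬(∃w B(w))
Push ¬ through the quantifiers and connectives to reach negation normal form:
  (∃v B(v)) ∧ (∀t B(t)) ∧ (∀z ∃u (¬B(u) ∧ ¬B(z))) ∨ (∀w ¬B(w))
Extract every quantifier outward, since the variables are now distinct and don't occur free across branches:
  ∃v ∀t ∀z ∃u ∀w (B(v) ∧ B(t) ∧ ¬B(u) ∧ ¬B(z) ∨ ¬B(w))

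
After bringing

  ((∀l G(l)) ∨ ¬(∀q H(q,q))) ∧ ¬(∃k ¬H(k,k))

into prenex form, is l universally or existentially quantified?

Push ¬ through the quantifiers and connectives to reach negation normal form:
  ((∀l G(l)) ∨ (∃q ¬H(q,q))) ∧ (∀k H(k,k))
All bound variables are already distinct, so no renaming is needed.
Extract every quantifier outward, since the variables are now distinct and don't occur free across branches:
  ∀l ∃q ∀k ((G(l) ∨ ¬H(q,q)) ∧ H(k,k))
The quantifier ∀l sits under an even number of negations, so it remains universal.

universal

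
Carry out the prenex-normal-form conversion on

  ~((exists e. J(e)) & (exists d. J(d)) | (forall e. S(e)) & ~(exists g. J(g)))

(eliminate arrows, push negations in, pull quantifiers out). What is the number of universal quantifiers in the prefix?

Move each ¬ inward, flipping quantifiers it crosses:
  ((forall e. ~J(e)) | (forall d. ~J(d))) & ((exists e. ~S(e)) | (exists g. J(g)))
Standardize variables apart so no two quantifiers bind the same name: e↦y.
  ((forall e. ~J(e)) | (forall d. ~J(d))) & ((exists y. ~S(y)) | (exists g. J(g)))
Pull the quantifiers to the front (each side's bound variable is not free in the other side):
  forall e. forall d. exists y. exists g. ((~J(e) | ~J(d)) & (~S(y) | J(g)))
The prefix is forall e forall d exists y exists g: 2 universal, 2 existential.

2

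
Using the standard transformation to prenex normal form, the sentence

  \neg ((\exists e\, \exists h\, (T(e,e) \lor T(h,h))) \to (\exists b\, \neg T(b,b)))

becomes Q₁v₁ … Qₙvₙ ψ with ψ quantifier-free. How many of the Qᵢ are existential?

Eliminate → and ↔ using ¬ and ∨.
  \neg (\neg (\exists e\, \exists h\, (T(e,e) \lor T(h,h))) \lor (\exists b\, \neg T(b,b)))
Move each ¬ inward, flipping quantifiers it crosses:
  (\exists e\, \exists h\, (T(e,e) \lor T(h,h))) \land (\forall b\, T(b,b))
All bound variables are already distinct, so no renaming is needed.
Finally move all quantifiers to the prefix:
  \exists e\, \exists h\, \forall b\, ((T(e,e) \lor T(h,h)) \land T(b,b))
The prefix is \exists e \exists h \forall b: 1 universal, 2 existential.

2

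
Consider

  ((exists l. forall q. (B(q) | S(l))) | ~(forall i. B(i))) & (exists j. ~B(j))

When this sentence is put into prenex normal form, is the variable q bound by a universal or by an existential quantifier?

universal

Move each ¬ inward, flipping quantifiers it crosses:
  ((exists l. forall q. (B(q) | S(l))) | (exists i. ~B(i))) & (exists j. ~B(j))
All bound variables are already distinct, so no renaming is needed.
Finally move all quantifiers to the prefix:
  exists l. forall q. exists i. exists j. ((B(q) | S(l) | ~B(i)) & ~B(j))
The quantifier forall q sits under an even number of negations, so it remains universal.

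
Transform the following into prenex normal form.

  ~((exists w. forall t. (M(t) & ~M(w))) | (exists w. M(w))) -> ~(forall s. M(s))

exists w. forall t. exists c. exists s. (M(t) & ~M(w) | M(c) | ~M(s))

Eliminate → and ↔ using ¬ and ∨.
  ~~((exists w. forall t. (M(t) & ~M(w))) | (exists w. M(w))) | ~(forall s. M(s))
Move each ¬ inward, flipping quantifiers it crosses:
  (exists w. forall t. (M(t) & ~M(w))) | (exists w. M(w)) | (exists s. ~M(s))
Rename bound variables to avoid capture: w↦c.
  (exists w. forall t. (M(t) & ~M(w))) | (exists c. M(c)) | (exists s. ~M(s))
Extract every quantifier outward, since the variables are now distinct and don't occur free across branches:
  exists w. forall t. exists c. exists s. (M(t) & ~M(w) | M(c) | ~M(s))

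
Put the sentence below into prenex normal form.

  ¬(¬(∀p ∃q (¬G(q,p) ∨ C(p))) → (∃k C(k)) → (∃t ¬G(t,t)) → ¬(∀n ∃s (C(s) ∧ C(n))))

Rewrite implications/biconditionals: A → B as ¬A ∨ B.
  ¬(¬¬(∀p ∃q (¬G(q,p) ∨ C(p))) ∨ ¬(∃k C(k)) ∨ ¬(∃t ¬G(t,t)) ∨ ¬(∀n ∃s (C(s) ∧ C(n))))
Push ¬ through the quantifiers and connectives to reach negation normal form:
  (∃p ∀q (G(q,p) ∧ ¬C(p))) ∧ (∃k C(k)) ∧ (∃t ¬G(t,t)) ∧ (∀n ∃s (C(s) ∧ C(n)))
Pull the quantifiers to the front (each side's bound variable is not free in the other side):
  ∃p ∀q ∃k ∃t ∀n ∃s (G(q,p) ∧ ¬C(p) ∧ C(k) ∧ ¬G(t,t) ∧ C(s) ∧ C(n))

∃p ∀q ∃k ∃t ∀n ∃s (G(q,p) ∧ ¬C(p) ∧ C(k) ∧ ¬G(t,t) ∧ C(s) ∧ C(n))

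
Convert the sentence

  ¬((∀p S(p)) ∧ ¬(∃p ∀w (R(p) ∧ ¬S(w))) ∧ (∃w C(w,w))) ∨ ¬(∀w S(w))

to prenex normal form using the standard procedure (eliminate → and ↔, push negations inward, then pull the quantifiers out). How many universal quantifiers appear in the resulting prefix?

Push ¬ through the quantifiers and connectives to reach negation normal form:
  (∃p ¬S(p)) ∨ (∃p ∀w (R(p) ∧ ¬S(w))) ∨ (∀w ¬C(w,w)) ∨ (∃w ¬S(w))
Rename bound variables to avoid capture: p↦t, w↦w1, w↦s.
  (∃p ¬S(p)) ∨ (∃t ∀w (R(t) ∧ ¬S(w))) ∨ (∀w1 ¬C(w1,w1)) ∨ (∃s ¬S(s))
Extract every quantifier outward, since the variables are now distinct and don't occur free across branches:
  ∃p ∃t ∀w ∀w1 ∃s (¬S(p) ∨ R(t) ∧ ¬S(w) ∨ ¬C(w1,w1) ∨ ¬S(s))
The prefix is ∃p ∃t ∀w ∀w1 ∃s: 2 universal, 3 existential.

2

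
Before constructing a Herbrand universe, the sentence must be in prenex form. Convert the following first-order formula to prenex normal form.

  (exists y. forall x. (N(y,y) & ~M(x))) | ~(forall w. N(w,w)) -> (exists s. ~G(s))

forall y. exists x. forall w. exists s. ((~N(y,y) | M(x)) & N(w,w) | ~G(s))

First replace A → B with ¬A ∨ B.
  ~((exists y. forall x. (N(y,y) & ~M(x))) | ~(forall w. N(w,w))) | (exists s. ~G(s))
Drive negations inward (¬∀x A ≡ ∃x ¬A, ¬∃x A ≡ ∀x ¬A, De Morgan for ∧/∨):
  (forall y. exists x. (~N(y,y) | M(x))) & (forall w. N(w,w)) | (exists s. ~G(s))
Finally move all quantifiers to the prefix:
  forall y. exists x. forall w. exists s. ((~N(y,y) | M(x)) & N(w,w) | ~G(s))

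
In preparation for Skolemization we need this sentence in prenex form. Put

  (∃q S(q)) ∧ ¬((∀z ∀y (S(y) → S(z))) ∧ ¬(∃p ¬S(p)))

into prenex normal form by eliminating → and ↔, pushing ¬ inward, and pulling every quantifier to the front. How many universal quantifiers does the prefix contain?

0

Eliminate → and ↔ using ¬ and ∨.
  (∃q S(q)) ∧ ¬((∀z ∀y (¬S(y) ∨ S(z))) ∧ ¬(∃p ¬S(p)))
Move each ¬ inward, flipping quantifiers it crosses:
  (∃q S(q)) ∧ ((∃z ∃y (S(y) ∧ ¬S(z))) ∨ (∃p ¬S(p)))
All bound variables are already distinct, so no renaming is needed.
Finally move all quantifiers to the prefix:
  ∃q ∃z ∃y ∃p (S(q) ∧ (S(y) ∧ ¬S(z) ∨ ¬S(p)))
The prefix is ∃q ∃z ∃y ∃p: 0 universal, 4 existential.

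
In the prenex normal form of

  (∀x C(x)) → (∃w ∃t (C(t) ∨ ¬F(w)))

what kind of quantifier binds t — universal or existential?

existential

Rewrite implications/biconditionals: A → B as ¬A ∨ B.
  ¬(∀x C(x)) ∨ (∃w ∃t (C(t) ∨ ¬F(w)))
Push ¬ through the quantifiers and connectives to reach negation normal form:
  (∃x ¬C(x)) ∨ (∃w ∃t (C(t) ∨ ¬F(w)))
All bound variables are already distinct, so no renaming is needed.
Extract every quantifier outward, since the variables are now distinct and don't occur free across branches:
  ∃x ∃w ∃t (¬C(x) ∨ C(t) ∨ ¬F(w))
The quantifier ∃t sits under an even number of negations (counting the antecedent side of each →), so it remains existential.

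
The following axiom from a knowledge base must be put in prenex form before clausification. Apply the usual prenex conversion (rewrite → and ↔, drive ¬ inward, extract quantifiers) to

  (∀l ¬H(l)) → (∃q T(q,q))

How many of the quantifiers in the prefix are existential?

2

First replace A → B with ¬A ∨ B.
  ¬(∀l ¬H(l)) ∨ (∃q T(q,q))
Drive negations inward (¬∀x A ≡ ∃x ¬A, ¬∃x A ≡ ∀x ¬A, De Morgan for ∧/∨):
  (∃l H(l)) ∨ (∃q T(q,q))
Finally move all quantifiers to the prefix:
  ∃l ∃q (H(l) ∨ T(q,q))
The prefix is ∃l ∃q: 0 universal, 2 existential.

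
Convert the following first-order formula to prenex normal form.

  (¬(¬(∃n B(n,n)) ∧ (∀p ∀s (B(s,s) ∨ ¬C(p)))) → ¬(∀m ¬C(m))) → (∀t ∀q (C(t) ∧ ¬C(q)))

∃n ∃p ∃s ∀m ∀t ∀q ((B(n,n) ∨ ¬B(s,s) ∧ C(p)) ∧ ¬C(m) ∨ C(t) ∧ ¬C(q))

Eliminate → and ↔ using ¬ and ∨.
  ¬(¬¬(¬(∃n B(n,n)) ∧ (∀p ∀s (B(s,s) ∨ ¬C(p)))) ∨ ¬(∀m ¬C(m))) ∨ (∀t ∀q (C(t) ∧ ¬C(q)))
Drive negations inward (¬∀x A ≡ ∃x ¬A, ¬∃x A ≡ ∀x ¬A, De Morgan for ∧/∨):
  ((∃n B(n,n)) ∨ (∃p ∃s (¬B(s,s) ∧ C(p)))) ∧ (∀m ¬C(m)) ∨ (∀t ∀q (C(t) ∧ ¬C(q)))
Extract every quantifier outward, since the variables are now distinct and don't occur free across branches:
  ∃n ∃p ∃s ∀m ∀t ∀q ((B(n,n) ∨ ¬B(s,s) ∧ C(p)) ∧ ¬C(m) ∨ C(t) ∧ ¬C(q))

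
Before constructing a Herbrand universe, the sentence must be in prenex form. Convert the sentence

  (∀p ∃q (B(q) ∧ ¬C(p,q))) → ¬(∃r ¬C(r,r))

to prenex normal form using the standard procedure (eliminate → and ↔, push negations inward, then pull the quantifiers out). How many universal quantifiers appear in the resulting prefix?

First replace A → B with ¬A ∨ B.
  ¬(∀p ∃q (B(q) ∧ ¬C(p,q))) ∨ ¬(∃r ¬C(r,r))
Move each ¬ inward, flipping quantifiers it crosses:
  (∃p ∀q (¬B(q) ∨ C(p,q))) ∨ (∀r C(r,r))
All bound variables are already distinct, so no renaming is needed.
Pull the quantifiers to the front (each side's bound variable is not free in the other side):
  ∃p ∀q ∀r (¬B(q) ∨ C(p,q) ∨ C(r,r))
The prefix is ∃p ∀q ∀r: 2 universal, 1 existential.

2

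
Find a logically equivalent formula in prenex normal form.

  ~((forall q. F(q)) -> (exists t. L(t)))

forall q. forall t. (F(q) & ~L(t))

Rewrite implications/biconditionals: A → B as ¬A ∨ B.
  ~(~(forall q. F(q)) | (exists t. L(t)))
Move each ¬ inward, flipping quantifiers it crosses:
  (forall q. F(q)) & (forall t. ~L(t))
All bound variables are already distinct, so no renaming is needed.
Finally move all quantifiers to the prefix:
  forall q. forall t. (F(q) & ~L(t))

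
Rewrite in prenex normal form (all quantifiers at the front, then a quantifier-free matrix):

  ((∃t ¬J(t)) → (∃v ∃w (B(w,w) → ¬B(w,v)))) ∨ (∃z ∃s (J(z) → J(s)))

First replace A → B with ¬A ∨ B.
  ¬(∃t ¬J(t)) ∨ (∃v ∃w (¬B(w,w) ∨ ¬B(w,v))) ∨ (∃z ∃s (¬J(z) ∨ J(s)))
Push ¬ through the quantifiers and connectives to reach negation normal form:
  (∀t J(t)) ∨ (∃v ∃w (¬B(w,w) ∨ ¬B(w,v))) ∨ (∃z ∃s (¬J(z) ∨ J(s)))
All bound variables are already distinct, so no renaming is needed.
Pull the quantifiers to the front (each side's bound variable is not free in the other side):
  ∀t ∃v ∃w ∃z ∃s (J(t) ∨ ¬B(w,w) ∨ ¬B(w,v) ∨ ¬J(z) ∨ J(s))

∀t ∃v ∃w ∃z ∃s (J(t) ∨ ¬B(w,w) ∨ ¬B(w,v) ∨ ¬J(z) ∨ J(s))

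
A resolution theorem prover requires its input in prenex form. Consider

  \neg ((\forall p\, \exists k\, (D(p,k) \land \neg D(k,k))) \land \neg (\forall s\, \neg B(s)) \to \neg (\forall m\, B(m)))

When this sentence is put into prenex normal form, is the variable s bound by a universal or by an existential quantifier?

existential

Rewrite implications/biconditionals: A → B as ¬A ∨ B.
  \neg (\neg ((\forall p\, \exists k\, (D(p,k) \land \neg D(k,k))) \land \neg (\forall s\, \neg B(s))) \lor \neg (\forall m\, B(m)))
Drive negations inward (¬∀x A ≡ ∃x ¬A, ¬∃x A ≡ ∀x ¬A, De Morgan for ∧/∨):
  (\forall p\, \exists k\, (D(p,k) \land \neg D(k,k))) \land (\exists s\, B(s)) \land (\forall m\, B(m))
All bound variables are already distinct, so no renaming is needed.
Finally move all quantifiers to the prefix:
  \forall p\, \exists k\, \exists s\, \forall m\, (D(p,k) \land \neg D(k,k) \land B(s) \land B(m))
The quantifier \forall s sits under an odd number of negations (counting the antecedent side of each →), so it flips to \exists s.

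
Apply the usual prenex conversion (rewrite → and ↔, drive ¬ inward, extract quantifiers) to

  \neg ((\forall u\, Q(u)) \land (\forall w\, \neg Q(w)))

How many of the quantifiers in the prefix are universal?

0

Drive negations inward (¬∀x A ≡ ∃x ¬A, ¬∃x A ≡ ∀x ¬A, De Morgan for ∧/∨):
  (\exists u\, \neg Q(u)) \lor (\exists w\, Q(w))
All bound variables are already distinct, so no renaming is needed.
Pull the quantifiers to the front (each side's bound variable is not free in the other side):
  \exists u\, \exists w\, (\neg Q(u) \lor Q(w))
The prefix is \exists u \exists w: 0 universal, 2 existential.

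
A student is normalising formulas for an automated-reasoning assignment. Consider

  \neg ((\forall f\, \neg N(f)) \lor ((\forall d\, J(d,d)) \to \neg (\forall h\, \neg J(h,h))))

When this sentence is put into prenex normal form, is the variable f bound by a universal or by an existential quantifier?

existential

First replace A → B with ¬A ∨ B.
  \neg ((\forall f\, \neg N(f)) \lor \neg (\forall d\, J(d,d)) \lor \neg (\forall h\, \neg J(h,h)))
Drive negations inward (¬∀x A ≡ ∃x ¬A, ¬∃x A ≡ ∀x ¬A, De Morgan for ∧/∨):
  (\exists f\, N(f)) \land (\forall d\, J(d,d)) \land (\forall h\, \neg J(h,h))
All bound variables are already distinct, so no renaming is needed.
Finally move all quantifiers to the prefix:
  \exists f\, \forall d\, \forall h\, (N(f) \land J(d,d) \land \neg J(h,h))
The quantifier \forall f sits under an odd number of negations (counting the antecedent side of each →), so it flips to \exists f.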